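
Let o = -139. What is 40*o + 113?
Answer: -5447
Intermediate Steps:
40*o + 113 = 40*(-139) + 113 = -5560 + 113 = -5447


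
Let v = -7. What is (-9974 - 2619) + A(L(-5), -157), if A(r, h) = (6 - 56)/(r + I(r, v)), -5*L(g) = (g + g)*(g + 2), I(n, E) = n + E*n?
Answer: -37784/3 ≈ -12595.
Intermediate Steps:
L(g) = -2*g*(2 + g)/5 (L(g) = -(g + g)*(g + 2)/5 = -2*g*(2 + g)/5)
A(r, h) = 10/r (A(r, h) = (6 - 56)/(r + r*(1 - 7)) = -50/(r + r*(-6)) = -50/(r - 6*r) = -50*(-1/(5*r)) = -(-10)/r = 10/r)
(-9974 - 2619) + A(L(-5), -157) = (-9974 - 2619) + 10/((-2/5*(-5)*(2 - 5))) = -12593 + 10/((-2/5*(-5)*(-3))) = -12593 + 10/(-6) = -12593 + 10*(-1/6) = -12593 - 5/3 = -37784/3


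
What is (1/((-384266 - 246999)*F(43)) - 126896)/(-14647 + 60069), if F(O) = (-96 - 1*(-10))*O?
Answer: -296228302721119/106033933033340 ≈ -2.7937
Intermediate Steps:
F(O) = -86*O (F(O) = (-96 + 10)*O = -86*O)
(1/((-384266 - 246999)*F(43)) - 126896)/(-14647 + 60069) = (1/((-384266 - 246999)*((-86*43))) - 126896)/(-14647 + 60069) = (1/(-631265*(-3698)) - 126896)/45422 = (-1/631265*(-1/3698) - 126896)*(1/45422) = (1/2334417970 - 126896)*(1/45422) = -296228302721119/2334417970*1/45422 = -296228302721119/106033933033340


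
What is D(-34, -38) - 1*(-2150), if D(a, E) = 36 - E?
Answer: 2224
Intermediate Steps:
D(-34, -38) - 1*(-2150) = (36 - 1*(-38)) - 1*(-2150) = (36 + 38) + 2150 = 74 + 2150 = 2224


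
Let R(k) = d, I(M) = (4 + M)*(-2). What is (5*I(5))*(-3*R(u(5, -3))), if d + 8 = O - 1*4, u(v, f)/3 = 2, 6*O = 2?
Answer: -3150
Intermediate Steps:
O = ⅓ (O = (⅙)*2 = ⅓ ≈ 0.33333)
I(M) = -8 - 2*M
u(v, f) = 6 (u(v, f) = 3*2 = 6)
d = -35/3 (d = -8 + (⅓ - 1*4) = -8 + (⅓ - 4) = -8 - 11/3 = -35/3 ≈ -11.667)
R(k) = -35/3
(5*I(5))*(-3*R(u(5, -3))) = (5*(-8 - 2*5))*(-3*(-35/3)) = (5*(-8 - 10))*35 = (5*(-18))*35 = -90*35 = -3150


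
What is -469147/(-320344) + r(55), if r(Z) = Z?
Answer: 18088067/320344 ≈ 56.464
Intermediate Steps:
-469147/(-320344) + r(55) = -469147/(-320344) + 55 = -469147*(-1/320344) + 55 = 469147/320344 + 55 = 18088067/320344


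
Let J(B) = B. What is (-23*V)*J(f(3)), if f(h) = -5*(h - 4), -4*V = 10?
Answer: 575/2 ≈ 287.50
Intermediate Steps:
V = -5/2 (V = -1/4*10 = -5/2 ≈ -2.5000)
f(h) = 20 - 5*h (f(h) = -5*(-4 + h) = 20 - 5*h)
(-23*V)*J(f(3)) = (-23*(-5/2))*(20 - 5*3) = 115*(20 - 15)/2 = (115/2)*5 = 575/2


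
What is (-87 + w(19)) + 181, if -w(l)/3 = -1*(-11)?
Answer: 61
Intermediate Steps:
w(l) = -33 (w(l) = -(-3)*(-11) = -3*11 = -33)
(-87 + w(19)) + 181 = (-87 - 33) + 181 = -120 + 181 = 61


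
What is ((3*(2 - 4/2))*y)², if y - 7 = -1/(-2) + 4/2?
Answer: 0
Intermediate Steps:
y = 19/2 (y = 7 + (-1/(-2) + 4/2) = 7 + (-1*(-½) + 4*(½)) = 7 + (½ + 2) = 7 + 5/2 = 19/2 ≈ 9.5000)
((3*(2 - 4/2))*y)² = ((3*(2 - 4/2))*(19/2))² = ((3*(2 - 1*2))*(19/2))² = ((3*(2 - 2))*(19/2))² = ((3*0)*(19/2))² = (0*(19/2))² = 0² = 0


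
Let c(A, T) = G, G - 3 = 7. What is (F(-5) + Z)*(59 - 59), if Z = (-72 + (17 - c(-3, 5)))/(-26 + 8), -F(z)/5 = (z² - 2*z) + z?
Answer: 0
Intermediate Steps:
F(z) = -5*z² + 5*z (F(z) = -5*((z² - 2*z) + z) = -5*(z² - z) = -5*z² + 5*z)
G = 10 (G = 3 + 7 = 10)
c(A, T) = 10
Z = 65/18 (Z = (-72 + (17 - 1*10))/(-26 + 8) = (-72 + (17 - 10))/(-18) = (-72 + 7)*(-1/18) = -65*(-1/18) = 65/18 ≈ 3.6111)
(F(-5) + Z)*(59 - 59) = (5*(-5)*(1 - 1*(-5)) + 65/18)*(59 - 59) = (5*(-5)*(1 + 5) + 65/18)*0 = (5*(-5)*6 + 65/18)*0 = (-150 + 65/18)*0 = -2635/18*0 = 0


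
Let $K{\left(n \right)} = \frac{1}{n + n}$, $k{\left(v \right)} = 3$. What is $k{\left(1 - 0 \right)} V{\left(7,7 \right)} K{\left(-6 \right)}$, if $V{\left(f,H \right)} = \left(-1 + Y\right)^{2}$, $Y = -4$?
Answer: $- \frac{25}{4} \approx -6.25$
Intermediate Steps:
$V{\left(f,H \right)} = 25$ ($V{\left(f,H \right)} = \left(-1 - 4\right)^{2} = \left(-5\right)^{2} = 25$)
$K{\left(n \right)} = \frac{1}{2 n}$
$k{\left(1 - 0 \right)} V{\left(7,7 \right)} K{\left(-6 \right)} = 3 \cdot 25 \frac{1}{2 \left(-6\right)} = 75 \cdot \frac{1}{2} \left(- \frac{1}{6}\right) = 75 \left(- \frac{1}{12}\right) = - \frac{25}{4}$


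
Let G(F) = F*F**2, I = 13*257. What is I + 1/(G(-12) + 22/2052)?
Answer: 5923314671/1772917 ≈ 3341.0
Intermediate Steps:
I = 3341
G(F) = F**3
I + 1/(G(-12) + 22/2052) = 3341 + 1/((-12)**3 + 22/2052) = 3341 + 1/(-1728 + 22*(1/2052)) = 3341 + 1/(-1728 + 11/1026) = 3341 + 1/(-1772917/1026) = 3341 - 1026/1772917 = 5923314671/1772917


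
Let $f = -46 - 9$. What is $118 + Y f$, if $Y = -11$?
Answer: $723$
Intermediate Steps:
$f = -55$ ($f = -46 - 9 = -55$)
$118 + Y f = 118 - -605 = 118 + 605 = 723$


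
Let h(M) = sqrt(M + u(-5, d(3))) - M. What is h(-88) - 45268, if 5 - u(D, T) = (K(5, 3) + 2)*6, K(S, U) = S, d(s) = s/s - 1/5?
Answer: -45180 + 5*I*sqrt(5) ≈ -45180.0 + 11.18*I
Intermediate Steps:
d(s) = 4/5 (d(s) = 1 - 1*1/5 = 1 - 1/5 = 4/5)
u(D, T) = -37 (u(D, T) = 5 - (5 + 2)*6 = 5 - 7*6 = 5 - 1*42 = 5 - 42 = -37)
h(M) = sqrt(-37 + M) - M (h(M) = sqrt(M - 37) - M = sqrt(-37 + M) - M)
h(-88) - 45268 = (sqrt(-37 - 88) - 1*(-88)) - 45268 = (sqrt(-125) + 88) - 45268 = (5*I*sqrt(5) + 88) - 45268 = (88 + 5*I*sqrt(5)) - 45268 = -45180 + 5*I*sqrt(5)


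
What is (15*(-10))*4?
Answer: -600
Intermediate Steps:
(15*(-10))*4 = -150*4 = -600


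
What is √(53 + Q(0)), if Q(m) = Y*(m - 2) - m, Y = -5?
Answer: 3*√7 ≈ 7.9373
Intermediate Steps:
Q(m) = 10 - 6*m (Q(m) = -5*(m - 2) - m = -5*(-2 + m) - m = (10 - 5*m) - m = 10 - 6*m)
√(53 + Q(0)) = √(53 + (10 - 6*0)) = √(53 + (10 + 0)) = √(53 + 10) = √63 = 3*√7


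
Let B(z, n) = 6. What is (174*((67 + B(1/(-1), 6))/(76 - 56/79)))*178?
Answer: 44653881/1487 ≈ 30030.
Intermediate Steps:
(174*((67 + B(1/(-1), 6))/(76 - 56/79)))*178 = (174*((67 + 6)/(76 - 56/79)))*178 = (174*(73/(76 - 56*1/79)))*178 = (174*(73/(76 - 56/79)))*178 = (174*(73/(5948/79)))*178 = (174*(73*(79/5948)))*178 = (174*(5767/5948))*178 = (501729/2974)*178 = 44653881/1487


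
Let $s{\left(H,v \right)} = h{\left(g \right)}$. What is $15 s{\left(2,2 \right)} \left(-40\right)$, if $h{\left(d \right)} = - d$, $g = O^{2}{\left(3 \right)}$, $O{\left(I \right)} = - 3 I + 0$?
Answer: $48600$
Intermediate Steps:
$O{\left(I \right)} = - 3 I$
$g = 81$ ($g = \left(\left(-3\right) 3\right)^{2} = \left(-9\right)^{2} = 81$)
$s{\left(H,v \right)} = -81$ ($s{\left(H,v \right)} = \left(-1\right) 81 = -81$)
$15 s{\left(2,2 \right)} \left(-40\right) = 15 \left(-81\right) \left(-40\right) = \left(-1215\right) \left(-40\right) = 48600$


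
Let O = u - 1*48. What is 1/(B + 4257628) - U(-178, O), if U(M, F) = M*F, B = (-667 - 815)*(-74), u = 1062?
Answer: 788261989633/4367296 ≈ 1.8049e+5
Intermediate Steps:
B = 109668 (B = -1482*(-74) = 109668)
O = 1014 (O = 1062 - 1*48 = 1062 - 48 = 1014)
U(M, F) = F*M
1/(B + 4257628) - U(-178, O) = 1/(109668 + 4257628) - 1014*(-178) = 1/4367296 - 1*(-180492) = 1/4367296 + 180492 = 788261989633/4367296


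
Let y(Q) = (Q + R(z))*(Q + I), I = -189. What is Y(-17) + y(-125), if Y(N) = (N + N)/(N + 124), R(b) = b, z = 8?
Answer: 3930932/107 ≈ 36738.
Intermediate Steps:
y(Q) = (-189 + Q)*(8 + Q) (y(Q) = (Q + 8)*(Q - 189) = (8 + Q)*(-189 + Q) = (-189 + Q)*(8 + Q))
Y(N) = 2*N/(124 + N) (Y(N) = (2*N)/(124 + N) = 2*N/(124 + N))
Y(-17) + y(-125) = 2*(-17)/(124 - 17) + (-1512 + (-125)**2 - 181*(-125)) = 2*(-17)/107 + (-1512 + 15625 + 22625) = 2*(-17)*(1/107) + 36738 = -34/107 + 36738 = 3930932/107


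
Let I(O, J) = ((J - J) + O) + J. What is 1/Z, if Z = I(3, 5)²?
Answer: 1/64 ≈ 0.015625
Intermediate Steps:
I(O, J) = J + O (I(O, J) = (0 + O) + J = O + J = J + O)
Z = 64 (Z = (5 + 3)² = 8² = 64)
1/Z = 1/64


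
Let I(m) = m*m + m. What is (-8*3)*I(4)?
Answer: -480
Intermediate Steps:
I(m) = m + m² (I(m) = m² + m = m + m²)
(-8*3)*I(4) = (-8*3)*(4*(1 + 4)) = -96*5 = -24*20 = -480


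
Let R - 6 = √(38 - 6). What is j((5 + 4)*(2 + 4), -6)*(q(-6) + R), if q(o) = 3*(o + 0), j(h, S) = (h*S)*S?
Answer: -23328 + 7776*√2 ≈ -12331.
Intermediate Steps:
R = 6 + 4*√2 (R = 6 + √(38 - 6) = 6 + √32 = 6 + 4*√2 ≈ 11.657)
j(h, S) = h*S² (j(h, S) = (S*h)*S = h*S²)
q(o) = 3*o
j((5 + 4)*(2 + 4), -6)*(q(-6) + R) = (((5 + 4)*(2 + 4))*(-6)²)*(3*(-6) + (6 + 4*√2)) = ((9*6)*36)*(-18 + (6 + 4*√2)) = (54*36)*(-12 + 4*√2) = 1944*(-12 + 4*√2) = -23328 + 7776*√2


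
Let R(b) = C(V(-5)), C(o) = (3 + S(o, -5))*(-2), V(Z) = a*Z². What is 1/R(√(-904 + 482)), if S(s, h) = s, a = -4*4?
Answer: 1/794 ≈ 0.0012594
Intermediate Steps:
a = -16
V(Z) = -16*Z²
C(o) = -6 - 2*o (C(o) = (3 + o)*(-2) = -6 - 2*o)
R(b) = 794 (R(b) = -6 - (-32)*(-5)² = -6 - (-32)*25 = -6 - 2*(-400) = -6 + 800 = 794)
1/R(√(-904 + 482)) = 1/794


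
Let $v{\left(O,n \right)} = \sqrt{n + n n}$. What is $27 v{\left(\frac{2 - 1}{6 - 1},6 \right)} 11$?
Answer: $297 \sqrt{42} \approx 1924.8$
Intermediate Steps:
$v{\left(O,n \right)} = \sqrt{n + n^{2}}$
$27 v{\left(\frac{2 - 1}{6 - 1},6 \right)} 11 = 27 \sqrt{6 \left(1 + 6\right)} 11 = 27 \sqrt{6 \cdot 7} \cdot 11 = 27 \sqrt{42} \cdot 11 = 297 \sqrt{42}$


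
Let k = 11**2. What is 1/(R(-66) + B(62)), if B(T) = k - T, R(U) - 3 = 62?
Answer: 1/124 ≈ 0.0080645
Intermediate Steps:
R(U) = 65 (R(U) = 3 + 62 = 65)
k = 121
B(T) = 121 - T
1/(R(-66) + B(62)) = 1/(65 + (121 - 1*62)) = 1/(65 + (121 - 62)) = 1/(65 + 59) = 1/124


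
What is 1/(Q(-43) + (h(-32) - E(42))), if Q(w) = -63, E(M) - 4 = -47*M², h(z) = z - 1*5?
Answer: 1/82804 ≈ 1.2077e-5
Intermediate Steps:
h(z) = -5 + z (h(z) = z - 5 = -5 + z)
E(M) = 4 - 47*M²
1/(Q(-43) + (h(-32) - E(42))) = 1/(-63 + ((-5 - 32) - (4 - 47*42²))) = 1/(-63 + (-37 - (4 - 47*1764))) = 1/(-63 + (-37 - (4 - 82908))) = 1/(-63 + (-37 - 1*(-82904))) = 1/(-63 + (-37 + 82904)) = 1/(-63 + 82867) = 1/82804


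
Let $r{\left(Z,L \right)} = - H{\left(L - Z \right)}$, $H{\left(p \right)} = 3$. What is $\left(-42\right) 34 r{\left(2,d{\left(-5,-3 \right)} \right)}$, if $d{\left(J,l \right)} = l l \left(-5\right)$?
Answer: $4284$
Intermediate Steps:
$d{\left(J,l \right)} = - 5 l^{2}$ ($d{\left(J,l \right)} = l^{2} \left(-5\right) = - 5 l^{2}$)
$r{\left(Z,L \right)} = -3$ ($r{\left(Z,L \right)} = \left(-1\right) 3 = -3$)
$\left(-42\right) 34 r{\left(2,d{\left(-5,-3 \right)} \right)} = \left(-42\right) 34 \left(-3\right) = \left(-1428\right) \left(-3\right) = 4284$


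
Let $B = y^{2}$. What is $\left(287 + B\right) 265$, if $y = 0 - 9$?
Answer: $97520$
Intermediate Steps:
$y = -9$
$B = 81$ ($B = \left(-9\right)^{2} = 81$)
$\left(287 + B\right) 265 = \left(287 + 81\right) 265 = 368 \cdot 265 = 97520$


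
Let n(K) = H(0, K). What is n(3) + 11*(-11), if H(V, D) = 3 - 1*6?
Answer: -124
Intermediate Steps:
H(V, D) = -3 (H(V, D) = 3 - 6 = -3)
n(K) = -3
n(3) + 11*(-11) = -3 + 11*(-11) = -3 - 121 = -124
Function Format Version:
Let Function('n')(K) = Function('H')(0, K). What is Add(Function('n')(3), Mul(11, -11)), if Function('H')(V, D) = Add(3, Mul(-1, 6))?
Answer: -124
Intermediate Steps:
Function('H')(V, D) = -3 (Function('H')(V, D) = Add(3, -6) = -3)
Function('n')(K) = -3
Add(Function('n')(3), Mul(11, -11)) = Add(-3, Mul(11, -11)) = Add(-3, -121) = -124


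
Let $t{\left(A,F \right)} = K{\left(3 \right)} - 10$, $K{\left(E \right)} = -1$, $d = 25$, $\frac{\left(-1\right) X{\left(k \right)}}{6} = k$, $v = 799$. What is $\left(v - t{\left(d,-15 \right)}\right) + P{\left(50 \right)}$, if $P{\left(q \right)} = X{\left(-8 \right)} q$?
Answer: $3210$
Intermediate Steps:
$X{\left(k \right)} = - 6 k$
$P{\left(q \right)} = 48 q$ ($P{\left(q \right)} = \left(-6\right) \left(-8\right) q = 48 q$)
$t{\left(A,F \right)} = -11$ ($t{\left(A,F \right)} = -1 - 10 = -11$)
$\left(v - t{\left(d,-15 \right)}\right) + P{\left(50 \right)} = \left(799 - -11\right) + 48 \cdot 50 = \left(799 + 11\right) + 2400 = 810 + 2400 = 3210$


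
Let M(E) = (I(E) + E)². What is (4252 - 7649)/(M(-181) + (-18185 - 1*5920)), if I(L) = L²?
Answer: -3397/1061432295 ≈ -3.2004e-6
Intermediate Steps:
M(E) = (E + E²)² (M(E) = (E² + E)² = (E + E²)²)
(4252 - 7649)/(M(-181) + (-18185 - 1*5920)) = (4252 - 7649)/((-181)²*(1 - 181)² + (-18185 - 1*5920)) = -3397/(32761*(-180)² + (-18185 - 5920)) = -3397/(32761*32400 - 24105) = -3397/(1061456400 - 24105) = -3397/1061432295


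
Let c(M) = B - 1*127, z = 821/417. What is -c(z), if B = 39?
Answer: 88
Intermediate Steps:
z = 821/417 (z = 821*(1/417) = 821/417 ≈ 1.9688)
c(M) = -88 (c(M) = 39 - 1*127 = 39 - 127 = -88)
-c(z) = -1*(-88) = 88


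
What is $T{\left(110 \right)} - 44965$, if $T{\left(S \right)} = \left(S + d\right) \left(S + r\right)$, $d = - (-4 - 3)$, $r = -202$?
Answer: $-55729$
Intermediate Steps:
$d = 7$ ($d = \left(-1\right) \left(-7\right) = 7$)
$T{\left(S \right)} = \left(-202 + S\right) \left(7 + S\right)$ ($T{\left(S \right)} = \left(S + 7\right) \left(S - 202\right) = \left(7 + S\right) \left(-202 + S\right) = \left(-202 + S\right) \left(7 + S\right)$)
$T{\left(110 \right)} - 44965 = \left(-1414 + 110^{2} - 21450\right) - 44965 = \left(-1414 + 12100 - 21450\right) - 44965 = -10764 - 44965 = -55729$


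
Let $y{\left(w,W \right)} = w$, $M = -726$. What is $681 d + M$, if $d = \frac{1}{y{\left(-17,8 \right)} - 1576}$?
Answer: $- \frac{385733}{531} \approx -726.43$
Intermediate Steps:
$d = - \frac{1}{1593}$ ($d = \frac{1}{-17 - 1576} = \frac{1}{-1593} = - \frac{1}{1593} \approx -0.00062775$)
$681 d + M = 681 \left(- \frac{1}{1593}\right) - 726 = - \frac{227}{531} - 726 = - \frac{385733}{531}$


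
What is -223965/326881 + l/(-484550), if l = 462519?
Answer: -259710913989/158390188550 ≈ -1.6397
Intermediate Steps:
-223965/326881 + l/(-484550) = -223965/326881 + 462519/(-484550) = -223965*1/326881 + 462519*(-1/484550) = -223965/326881 - 462519/484550 = -259710913989/158390188550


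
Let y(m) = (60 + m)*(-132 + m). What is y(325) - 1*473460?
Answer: -399155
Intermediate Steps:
y(m) = (-132 + m)*(60 + m)
y(325) - 1*473460 = (-7920 + 325² - 72*325) - 1*473460 = (-7920 + 105625 - 23400) - 473460 = 74305 - 473460 = -399155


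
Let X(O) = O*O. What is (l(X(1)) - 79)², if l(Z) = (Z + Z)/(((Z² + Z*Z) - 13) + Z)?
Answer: 156816/25 ≈ 6272.6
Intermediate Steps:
X(O) = O²
l(Z) = 2*Z/(-13 + Z + 2*Z²) (l(Z) = (2*Z)/(((Z² + Z²) - 13) + Z) = (2*Z)/((2*Z² - 13) + Z) = (2*Z)/((-13 + 2*Z²) + Z) = (2*Z)/(-13 + Z + 2*Z²) = 2*Z/(-13 + Z + 2*Z²))
(l(X(1)) - 79)² = (2*1²/(-13 + 1² + 2*(1²)²) - 79)² = (2*1/(-13 + 1 + 2*1²) - 79)² = (2*1/(-13 + 1 + 2*1) - 79)² = (2*1/(-13 + 1 + 2) - 79)² = (2*1/(-10) - 79)² = (2*1*(-⅒) - 79)² = (-⅕ - 79)² = (-396/5)² = 156816/25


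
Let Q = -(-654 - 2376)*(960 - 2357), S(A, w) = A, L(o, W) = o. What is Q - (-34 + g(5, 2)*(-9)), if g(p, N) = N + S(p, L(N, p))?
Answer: -4232813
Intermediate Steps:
g(p, N) = N + p
Q = -4232910 (Q = -(-3030)*(-1397) = -1*4232910 = -4232910)
Q - (-34 + g(5, 2)*(-9)) = -4232910 - (-34 + (2 + 5)*(-9)) = -4232910 - (-34 + 7*(-9)) = -4232910 - (-34 - 63) = -4232910 - 1*(-97) = -4232910 + 97 = -4232813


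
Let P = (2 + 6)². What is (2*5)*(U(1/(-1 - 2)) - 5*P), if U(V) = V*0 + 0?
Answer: -3200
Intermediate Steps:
U(V) = 0 (U(V) = 0 + 0 = 0)
P = 64 (P = 8² = 64)
(2*5)*(U(1/(-1 - 2)) - 5*P) = (2*5)*(0 - 5*64) = 10*(0 - 320) = 10*(-320) = -3200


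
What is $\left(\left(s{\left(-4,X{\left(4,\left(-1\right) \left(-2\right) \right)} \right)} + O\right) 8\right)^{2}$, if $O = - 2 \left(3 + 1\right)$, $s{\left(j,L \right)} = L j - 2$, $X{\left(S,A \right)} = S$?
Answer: $43264$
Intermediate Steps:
$s{\left(j,L \right)} = -2 + L j$
$O = -8$ ($O = \left(-2\right) 4 = -8$)
$\left(\left(s{\left(-4,X{\left(4,\left(-1\right) \left(-2\right) \right)} \right)} + O\right) 8\right)^{2} = \left(\left(\left(-2 + 4 \left(-4\right)\right) - 8\right) 8\right)^{2} = \left(\left(\left(-2 - 16\right) - 8\right) 8\right)^{2} = \left(\left(-18 - 8\right) 8\right)^{2} = \left(\left(-26\right) 8\right)^{2} = \left(-208\right)^{2} = 43264$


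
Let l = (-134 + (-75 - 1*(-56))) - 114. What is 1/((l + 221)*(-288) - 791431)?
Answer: -1/778183 ≈ -1.2850e-6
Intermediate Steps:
l = -267 (l = (-134 + (-75 + 56)) - 114 = (-134 - 19) - 114 = -153 - 114 = -267)
1/((l + 221)*(-288) - 791431) = 1/((-267 + 221)*(-288) - 791431) = 1/(-46*(-288) - 791431) = 1/(13248 - 791431) = 1/(-778183) = -1/778183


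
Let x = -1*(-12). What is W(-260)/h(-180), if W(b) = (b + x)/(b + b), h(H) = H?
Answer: -31/11700 ≈ -0.0026496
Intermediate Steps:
x = 12
W(b) = (12 + b)/(2*b) (W(b) = (b + 12)/(b + b) = (12 + b)/((2*b)) = (12 + b)*(1/(2*b)) = (12 + b)/(2*b))
W(-260)/h(-180) = ((½)*(12 - 260)/(-260))/(-180) = ((½)*(-1/260)*(-248))*(-1/180) = (31/65)*(-1/180) = -31/11700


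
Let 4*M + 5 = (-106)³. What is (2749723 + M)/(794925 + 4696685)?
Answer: 9807871/21966440 ≈ 0.44649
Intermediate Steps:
M = -1191021/4 (M = -5/4 + (¼)*(-106)³ = -5/4 + (¼)*(-1191016) = -5/4 - 297754 = -1191021/4 ≈ -2.9776e+5)
(2749723 + M)/(794925 + 4696685) = (2749723 - 1191021/4)/(794925 + 4696685) = (9807871/4)/5491610 = (9807871/4)*(1/5491610) = 9807871/21966440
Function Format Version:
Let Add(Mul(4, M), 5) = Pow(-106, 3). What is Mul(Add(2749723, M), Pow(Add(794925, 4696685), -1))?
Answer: Rational(9807871, 21966440) ≈ 0.44649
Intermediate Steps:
M = Rational(-1191021, 4) (M = Add(Rational(-5, 4), Mul(Rational(1, 4), Pow(-106, 3))) = Add(Rational(-5, 4), Mul(Rational(1, 4), -1191016)) = Add(Rational(-5, 4), -297754) = Rational(-1191021, 4) ≈ -2.9776e+5)
Mul(Add(2749723, M), Pow(Add(794925, 4696685), -1)) = Mul(Add(2749723, Rational(-1191021, 4)), Pow(Add(794925, 4696685), -1)) = Mul(Rational(9807871, 4), Pow(5491610, -1)) = Mul(Rational(9807871, 4), Rational(1, 5491610)) = Rational(9807871, 21966440)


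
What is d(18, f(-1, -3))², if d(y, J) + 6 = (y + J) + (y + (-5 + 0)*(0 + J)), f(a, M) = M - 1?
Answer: 2116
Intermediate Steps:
f(a, M) = -1 + M
d(y, J) = -6 - 4*J + 2*y (d(y, J) = -6 + ((y + J) + (y + (-5 + 0)*(0 + J))) = -6 + ((J + y) + (y - 5*J)) = -6 + (-4*J + 2*y) = -6 - 4*J + 2*y)
d(18, f(-1, -3))² = (-6 - 4*(-1 - 3) + 2*18)² = (-6 - 4*(-4) + 36)² = (-6 + 16 + 36)² = 46² = 2116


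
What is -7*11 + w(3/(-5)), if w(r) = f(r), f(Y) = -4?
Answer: -81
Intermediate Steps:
w(r) = -4
-7*11 + w(3/(-5)) = -7*11 - 4 = -77 - 4 = -81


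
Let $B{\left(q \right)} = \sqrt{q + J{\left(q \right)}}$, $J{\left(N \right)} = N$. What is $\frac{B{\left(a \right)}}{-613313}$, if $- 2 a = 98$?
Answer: $- \frac{7 i \sqrt{2}}{613313} \approx - 1.6141 \cdot 10^{-5} i$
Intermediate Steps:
$a = -49$ ($a = \left(- \frac{1}{2}\right) 98 = -49$)
$B{\left(q \right)} = \sqrt{2} \sqrt{q}$ ($B{\left(q \right)} = \sqrt{q + q} = \sqrt{2 q} = \sqrt{2} \sqrt{q}$)
$\frac{B{\left(a \right)}}{-613313} = \frac{\sqrt{2} \sqrt{-49}}{-613313} = \sqrt{2} \cdot 7 i \left(- \frac{1}{613313}\right) = 7 i \sqrt{2} \left(- \frac{1}{613313}\right) = - \frac{7 i \sqrt{2}}{613313}$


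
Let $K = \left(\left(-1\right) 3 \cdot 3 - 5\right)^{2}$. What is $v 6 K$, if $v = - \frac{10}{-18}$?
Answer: $\frac{1960}{3} \approx 653.33$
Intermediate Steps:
$v = \frac{5}{9}$ ($v = \left(-10\right) \left(- \frac{1}{18}\right) = \frac{5}{9} \approx 0.55556$)
$K = 196$ ($K = \left(\left(-3\right) 3 - 5\right)^{2} = \left(-9 - 5\right)^{2} = \left(-14\right)^{2} = 196$)
$v 6 K = \frac{5}{9} \cdot 6 \cdot 196 = \frac{10}{3} \cdot 196 = \frac{1960}{3}$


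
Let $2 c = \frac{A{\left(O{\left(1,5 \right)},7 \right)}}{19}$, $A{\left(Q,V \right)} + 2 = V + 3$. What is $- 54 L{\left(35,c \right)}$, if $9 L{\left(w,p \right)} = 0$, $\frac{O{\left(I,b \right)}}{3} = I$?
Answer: $0$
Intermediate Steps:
$O{\left(I,b \right)} = 3 I$
$A{\left(Q,V \right)} = 1 + V$ ($A{\left(Q,V \right)} = -2 + \left(V + 3\right) = -2 + \left(3 + V\right) = 1 + V$)
$c = \frac{4}{19}$ ($c = \frac{\left(1 + 7\right) \frac{1}{19}}{2} = \frac{8 \cdot \frac{1}{19}}{2} = \frac{1}{2} \cdot \frac{8}{19} = \frac{4}{19} \approx 0.21053$)
$L{\left(w,p \right)} = 0$ ($L{\left(w,p \right)} = \frac{1}{9} \cdot 0 = 0$)
$- 54 L{\left(35,c \right)} = \left(-54\right) 0 = 0$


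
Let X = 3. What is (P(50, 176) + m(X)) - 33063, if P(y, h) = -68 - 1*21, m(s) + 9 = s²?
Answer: -33152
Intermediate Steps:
m(s) = -9 + s²
P(y, h) = -89 (P(y, h) = -68 - 21 = -89)
(P(50, 176) + m(X)) - 33063 = (-89 + (-9 + 3²)) - 33063 = (-89 + (-9 + 9)) - 33063 = (-89 + 0) - 33063 = -89 - 33063 = -33152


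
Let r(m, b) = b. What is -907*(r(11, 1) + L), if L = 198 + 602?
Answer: -726507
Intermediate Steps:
L = 800
-907*(r(11, 1) + L) = -907*(1 + 800) = -907*801 = -726507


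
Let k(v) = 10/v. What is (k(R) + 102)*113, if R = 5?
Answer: 11752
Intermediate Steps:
(k(R) + 102)*113 = (10/5 + 102)*113 = (10*(⅕) + 102)*113 = (2 + 102)*113 = 104*113 = 11752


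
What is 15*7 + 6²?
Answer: 141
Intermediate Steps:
15*7 + 6² = 105 + 36 = 141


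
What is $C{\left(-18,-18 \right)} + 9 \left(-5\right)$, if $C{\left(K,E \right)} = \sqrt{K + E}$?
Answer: $-45 + 6 i \approx -45.0 + 6.0 i$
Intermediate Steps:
$C{\left(K,E \right)} = \sqrt{E + K}$
$C{\left(-18,-18 \right)} + 9 \left(-5\right) = \sqrt{-18 - 18} + 9 \left(-5\right) = \sqrt{-36} - 45 = 6 i - 45 = -45 + 6 i$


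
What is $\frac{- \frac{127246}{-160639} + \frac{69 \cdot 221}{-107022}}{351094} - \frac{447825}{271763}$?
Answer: $- \frac{901019218584433070079}{546784929049098553292} \approx -1.6479$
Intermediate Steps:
$\frac{- \frac{127246}{-160639} + \frac{69 \cdot 221}{-107022}}{351094} - \frac{447825}{271763} = \left(\left(-127246\right) \left(- \frac{1}{160639}\right) + 15249 \left(- \frac{1}{107022}\right)\right) \frac{1}{351094} - \frac{447825}{271763} = \left(\frac{127246}{160639} - \frac{5083}{35674}\right) \frac{1}{351094} - \frac{447825}{271763} = \frac{3722845767}{5730635686} \cdot \frac{1}{351094} - \frac{447825}{271763} = \frac{3722845767}{2011991805540484} - \frac{447825}{271763} = - \frac{901019218584433070079}{546784929049098553292}$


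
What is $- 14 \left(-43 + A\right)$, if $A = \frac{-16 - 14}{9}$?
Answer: $\frac{1946}{3} \approx 648.67$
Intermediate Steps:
$A = - \frac{10}{3}$ ($A = \left(-16 - 14\right) \frac{1}{9} = \left(-30\right) \frac{1}{9} = - \frac{10}{3} \approx -3.3333$)
$- 14 \left(-43 + A\right) = - 14 \left(-43 - \frac{10}{3}\right) = \left(-14\right) \left(- \frac{139}{3}\right) = \frac{1946}{3}$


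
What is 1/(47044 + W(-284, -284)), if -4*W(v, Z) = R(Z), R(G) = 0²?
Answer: 1/47044 ≈ 2.1257e-5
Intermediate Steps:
R(G) = 0
W(v, Z) = 0 (W(v, Z) = -¼*0 = 0)
1/(47044 + W(-284, -284)) = 1/(47044 + 0) = 1/47044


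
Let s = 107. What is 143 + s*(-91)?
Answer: -9594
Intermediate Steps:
143 + s*(-91) = 143 + 107*(-91) = 143 - 9737 = -9594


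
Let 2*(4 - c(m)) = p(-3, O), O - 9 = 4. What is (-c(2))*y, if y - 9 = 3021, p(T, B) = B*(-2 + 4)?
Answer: 27270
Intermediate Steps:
O = 13 (O = 9 + 4 = 13)
p(T, B) = 2*B (p(T, B) = B*2 = 2*B)
c(m) = -9 (c(m) = 4 - 13 = -9)
y = 3030 (y = 9 + 3021 = 3030)
(-c(2))*y = -1*(-9)*3030 = 9*3030 = 27270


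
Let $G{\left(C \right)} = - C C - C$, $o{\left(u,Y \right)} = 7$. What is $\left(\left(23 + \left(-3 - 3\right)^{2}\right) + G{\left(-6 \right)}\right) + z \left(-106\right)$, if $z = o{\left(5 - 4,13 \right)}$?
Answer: $-713$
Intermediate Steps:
$z = 7$
$G{\left(C \right)} = - C - C^{2}$ ($G{\left(C \right)} = - C^{2} - C = - C - C^{2}$)
$\left(\left(23 + \left(-3 - 3\right)^{2}\right) + G{\left(-6 \right)}\right) + z \left(-106\right) = \left(\left(23 + \left(-3 - 3\right)^{2}\right) - - 6 \left(1 - 6\right)\right) + 7 \left(-106\right) = \left(\left(23 + \left(-6\right)^{2}\right) - \left(-6\right) \left(-5\right)\right) - 742 = \left(\left(23 + 36\right) - 30\right) - 742 = \left(59 - 30\right) - 742 = 29 - 742 = -713$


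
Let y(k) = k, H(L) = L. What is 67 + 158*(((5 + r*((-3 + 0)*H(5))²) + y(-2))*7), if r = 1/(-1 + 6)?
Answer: 53155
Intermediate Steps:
r = ⅕ (r = 1/5 = ⅕ ≈ 0.20000)
67 + 158*(((5 + r*((-3 + 0)*H(5))²) + y(-2))*7) = 67 + 158*(((5 + ((-3 + 0)*5)²/5) - 2)*7) = 67 + 158*(((5 + (-3*5)²/5) - 2)*7) = 67 + 158*(((5 + (⅕)*(-15)²) - 2)*7) = 67 + 158*(((5 + (⅕)*225) - 2)*7) = 67 + 158*(((5 + 45) - 2)*7) = 67 + 158*((50 - 2)*7) = 67 + 158*(48*7) = 67 + 158*336 = 67 + 53088 = 53155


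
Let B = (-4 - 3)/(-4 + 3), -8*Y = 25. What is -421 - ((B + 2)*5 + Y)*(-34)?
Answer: 4011/4 ≈ 1002.8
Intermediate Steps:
Y = -25/8 (Y = -⅛*25 = -25/8 ≈ -3.1250)
B = 7 (B = -7/(-1) = -7*(-1) = 7)
-421 - ((B + 2)*5 + Y)*(-34) = -421 - ((7 + 2)*5 - 25/8)*(-34) = -421 - (9*5 - 25/8)*(-34) = -421 - (45 - 25/8)*(-34) = -421 - 335*(-34)/8 = -421 - 1*(-5695/4) = -421 + 5695/4 = 4011/4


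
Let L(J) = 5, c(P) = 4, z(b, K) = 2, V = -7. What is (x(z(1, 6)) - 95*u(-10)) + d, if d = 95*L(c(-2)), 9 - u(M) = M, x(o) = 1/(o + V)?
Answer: -6651/5 ≈ -1330.2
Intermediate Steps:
x(o) = 1/(-7 + o) (x(o) = 1/(o - 7) = 1/(-7 + o))
u(M) = 9 - M
d = 475 (d = 95*5 = 475)
(x(z(1, 6)) - 95*u(-10)) + d = (1/(-7 + 2) - 95*(9 - 1*(-10))) + 475 = (1/(-5) - 95*(9 + 10)) + 475 = (-⅕ - 95*19) + 475 = (-⅕ - 1805) + 475 = -9026/5 + 475 = -6651/5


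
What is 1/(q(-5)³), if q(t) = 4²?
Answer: 1/4096 ≈ 0.00024414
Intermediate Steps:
q(t) = 16
1/(q(-5)³) = 1/(16³) = 1/4096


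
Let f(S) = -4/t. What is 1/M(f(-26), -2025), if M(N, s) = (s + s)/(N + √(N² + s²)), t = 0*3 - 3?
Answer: -2/6075 - √36905641/12150 ≈ -0.50033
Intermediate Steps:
t = -3 (t = 0 - 3 = -3)
f(S) = 4/3 (f(S) = -4/(-3) = -4*(-⅓) = 4/3)
M(N, s) = 2*s/(N + √(N² + s²)) (M(N, s) = (2*s)/(N + √(N² + s²)) = 2*s/(N + √(N² + s²)))
1/M(f(-26), -2025) = 1/(2*(-2025)/(4/3 + √((4/3)² + (-2025)²))) = 1/(2*(-2025)/(4/3 + √(16/9 + 4100625))) = 1/(2*(-2025)/(4/3 + √(36905641/9))) = 1/(2*(-2025)/(4/3 + √36905641/3)) = 1/(-4050/(4/3 + √36905641/3)) = -2/6075 - √36905641/12150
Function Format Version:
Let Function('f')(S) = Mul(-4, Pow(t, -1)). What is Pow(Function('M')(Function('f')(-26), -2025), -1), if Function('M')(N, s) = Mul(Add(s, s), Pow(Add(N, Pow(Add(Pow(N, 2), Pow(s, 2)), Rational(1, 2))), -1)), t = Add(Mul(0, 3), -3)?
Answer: Add(Rational(-2, 6075), Mul(Rational(-1, 12150), Pow(36905641, Rational(1, 2)))) ≈ -0.50033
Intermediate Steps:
t = -3 (t = Add(0, -3) = -3)
Function('f')(S) = Rational(4, 3) (Function('f')(S) = Mul(-4, Pow(-3, -1)) = Mul(-4, Rational(-1, 3)) = Rational(4, 3))
Function('M')(N, s) = Mul(2, s, Pow(Add(N, Pow(Add(Pow(N, 2), Pow(s, 2)), Rational(1, 2))), -1)) (Function('M')(N, s) = Mul(Mul(2, s), Pow(Add(N, Pow(Add(Pow(N, 2), Pow(s, 2)), Rational(1, 2))), -1)) = Mul(2, s, Pow(Add(N, Pow(Add(Pow(N, 2), Pow(s, 2)), Rational(1, 2))), -1)))
Pow(Function('M')(Function('f')(-26), -2025), -1) = Pow(Mul(2, -2025, Pow(Add(Rational(4, 3), Pow(Add(Pow(Rational(4, 3), 2), Pow(-2025, 2)), Rational(1, 2))), -1)), -1) = Pow(Mul(2, -2025, Pow(Add(Rational(4, 3), Pow(Add(Rational(16, 9), 4100625), Rational(1, 2))), -1)), -1) = Pow(Mul(2, -2025, Pow(Add(Rational(4, 3), Pow(Rational(36905641, 9), Rational(1, 2))), -1)), -1) = Pow(Mul(2, -2025, Pow(Add(Rational(4, 3), Mul(Rational(1, 3), Pow(36905641, Rational(1, 2)))), -1)), -1) = Pow(Mul(-4050, Pow(Add(Rational(4, 3), Mul(Rational(1, 3), Pow(36905641, Rational(1, 2)))), -1)), -1) = Add(Rational(-2, 6075), Mul(Rational(-1, 12150), Pow(36905641, Rational(1, 2))))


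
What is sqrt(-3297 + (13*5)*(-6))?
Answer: I*sqrt(3687) ≈ 60.721*I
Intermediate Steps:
sqrt(-3297 + (13*5)*(-6)) = sqrt(-3297 + 65*(-6)) = sqrt(-3297 - 390) = sqrt(-3687) = I*sqrt(3687)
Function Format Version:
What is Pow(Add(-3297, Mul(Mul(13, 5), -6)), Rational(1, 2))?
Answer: Mul(I, Pow(3687, Rational(1, 2))) ≈ Mul(60.721, I)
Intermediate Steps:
Pow(Add(-3297, Mul(Mul(13, 5), -6)), Rational(1, 2)) = Pow(Add(-3297, Mul(65, -6)), Rational(1, 2)) = Pow(Add(-3297, -390), Rational(1, 2)) = Pow(-3687, Rational(1, 2)) = Mul(I, Pow(3687, Rational(1, 2)))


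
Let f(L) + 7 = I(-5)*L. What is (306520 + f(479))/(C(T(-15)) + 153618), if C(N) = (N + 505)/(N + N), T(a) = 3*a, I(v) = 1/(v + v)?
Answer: 27581859/13825160 ≈ 1.9950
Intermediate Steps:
I(v) = 1/(2*v)
f(L) = -7 - L/10 (f(L) = -7 + ((½)/(-5))*L = -7 + ((½)*(-⅕))*L = -7 - L/10)
C(N) = (505 + N)/(2*N) (C(N) = (505 + N)/((2*N)) = (505 + N)*(1/(2*N)) = (505 + N)/(2*N))
(306520 + f(479))/(C(T(-15)) + 153618) = (306520 + (-7 - ⅒*479))/((505 + 3*(-15))/(2*((3*(-15)))) + 153618) = (306520 + (-7 - 479/10))/((½)*(505 - 45)/(-45) + 153618) = (306520 - 549/10)/((½)*(-1/45)*460 + 153618) = 3064651/(10*(-46/9 + 153618)) = 3064651/(10*(1382516/9)) = (3064651/10)*(9/1382516) = 27581859/13825160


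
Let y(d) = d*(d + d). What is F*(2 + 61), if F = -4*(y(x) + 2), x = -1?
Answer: -1008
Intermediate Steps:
y(d) = 2*d² (y(d) = d*(2*d) = 2*d²)
F = -16 (F = -4*(2*(-1)² + 2) = -4*(2*1 + 2) = -4*(2 + 2) = -4*4 = -16)
F*(2 + 61) = -16*(2 + 61) = -16*63 = -1008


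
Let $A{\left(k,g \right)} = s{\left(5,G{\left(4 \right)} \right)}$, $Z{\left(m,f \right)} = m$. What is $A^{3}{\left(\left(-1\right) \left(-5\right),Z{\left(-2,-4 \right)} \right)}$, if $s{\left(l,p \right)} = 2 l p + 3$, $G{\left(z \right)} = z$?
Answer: $79507$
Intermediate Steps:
$s{\left(l,p \right)} = 3 + 2 l p$ ($s{\left(l,p \right)} = 2 l p + 3 = 3 + 2 l p$)
$A{\left(k,g \right)} = 43$ ($A{\left(k,g \right)} = 3 + 2 \cdot 5 \cdot 4 = 3 + 40 = 43$)
$A^{3}{\left(\left(-1\right) \left(-5\right),Z{\left(-2,-4 \right)} \right)} = 43^{3} = 79507$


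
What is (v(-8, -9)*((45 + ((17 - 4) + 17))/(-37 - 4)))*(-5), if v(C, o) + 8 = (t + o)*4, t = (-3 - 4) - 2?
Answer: -30000/41 ≈ -731.71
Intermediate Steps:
t = -9 (t = -7 - 2 = -9)
v(C, o) = -44 + 4*o (v(C, o) = -8 + (-9 + o)*4 = -8 + (-36 + 4*o) = -44 + 4*o)
(v(-8, -9)*((45 + ((17 - 4) + 17))/(-37 - 4)))*(-5) = ((-44 + 4*(-9))*((45 + ((17 - 4) + 17))/(-37 - 4)))*(-5) = ((-44 - 36)*((45 + (13 + 17))/(-41)))*(-5) = -80*(45 + 30)*(-1)/41*(-5) = -6000*(-1)/41*(-5) = -80*(-75/41)*(-5) = (6000/41)*(-5) = -30000/41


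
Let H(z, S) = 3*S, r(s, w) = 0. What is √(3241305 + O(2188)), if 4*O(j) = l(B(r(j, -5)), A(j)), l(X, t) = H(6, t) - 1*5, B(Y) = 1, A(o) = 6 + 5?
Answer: 4*√202582 ≈ 1800.4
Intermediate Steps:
A(o) = 11
l(X, t) = -5 + 3*t (l(X, t) = 3*t - 1*5 = 3*t - 5 = -5 + 3*t)
O(j) = 7 (O(j) = (-5 + 3*11)/4 = (-5 + 33)/4 = (¼)*28 = 7)
√(3241305 + O(2188)) = √(3241305 + 7) = √3241312 = 4*√202582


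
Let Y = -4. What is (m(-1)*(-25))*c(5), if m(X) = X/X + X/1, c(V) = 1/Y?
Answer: 0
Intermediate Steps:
c(V) = -1/4 (c(V) = 1/(-4) = -1/4)
m(X) = 1 + X (m(X) = 1 + X*1 = 1 + X)
(m(-1)*(-25))*c(5) = ((1 - 1)*(-25))*(-1/4) = (0*(-25))*(-1/4) = 0*(-1/4) = 0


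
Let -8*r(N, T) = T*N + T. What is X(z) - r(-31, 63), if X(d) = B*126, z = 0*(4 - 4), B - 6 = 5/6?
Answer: 2499/4 ≈ 624.75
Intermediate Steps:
B = 41/6 (B = 6 + 5/6 = 6 + 5*(⅙) = 6 + ⅚ = 41/6 ≈ 6.8333)
r(N, T) = -T/8 - N*T/8 (r(N, T) = -(T*N + T)/8 = -(N*T + T)/8 = -(T + N*T)/8 = -T/8 - N*T/8)
z = 0 (z = 0*0 = 0)
X(d) = 861 (X(d) = (41/6)*126 = 861)
X(z) - r(-31, 63) = 861 - (-1)*63*(1 - 31)/8 = 861 - (-1)*63*(-30)/8 = 861 - 1*945/4 = 861 - 945/4 = 2499/4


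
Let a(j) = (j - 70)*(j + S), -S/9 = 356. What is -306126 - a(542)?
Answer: 950338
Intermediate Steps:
S = -3204 (S = -9*356 = -3204)
a(j) = (-3204 + j)*(-70 + j) (a(j) = (j - 70)*(j - 3204) = (-70 + j)*(-3204 + j) = (-3204 + j)*(-70 + j))
-306126 - a(542) = -306126 - (224280 + 542**2 - 3274*542) = -306126 - (224280 + 293764 - 1774508) = -306126 - 1*(-1256464) = -306126 + 1256464 = 950338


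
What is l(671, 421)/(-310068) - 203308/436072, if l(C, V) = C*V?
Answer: -302314481/219499956 ≈ -1.3773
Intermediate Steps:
l(671, 421)/(-310068) - 203308/436072 = (671*421)/(-310068) - 203308/436072 = 282491*(-1/310068) - 203308*1/436072 = -25681/28188 - 7261/15574 = -302314481/219499956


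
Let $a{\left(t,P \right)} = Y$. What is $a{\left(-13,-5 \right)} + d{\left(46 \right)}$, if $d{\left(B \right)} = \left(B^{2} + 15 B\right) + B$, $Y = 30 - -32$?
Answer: $2914$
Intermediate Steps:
$Y = 62$ ($Y = 30 + 32 = 62$)
$a{\left(t,P \right)} = 62$
$d{\left(B \right)} = B^{2} + 16 B$
$a{\left(-13,-5 \right)} + d{\left(46 \right)} = 62 + 46 \left(16 + 46\right) = 62 + 46 \cdot 62 = 62 + 2852 = 2914$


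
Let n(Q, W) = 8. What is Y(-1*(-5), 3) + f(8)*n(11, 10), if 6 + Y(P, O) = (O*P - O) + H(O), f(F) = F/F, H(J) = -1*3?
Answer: 11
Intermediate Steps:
H(J) = -3
f(F) = 1
Y(P, O) = -9 - O + O*P (Y(P, O) = -6 + ((O*P - O) - 3) = -6 + ((-O + O*P) - 3) = -6 + (-3 - O + O*P) = -9 - O + O*P)
Y(-1*(-5), 3) + f(8)*n(11, 10) = (-9 - 1*3 + 3*(-1*(-5))) + 1*8 = (-9 - 3 + 3*5) + 8 = (-9 - 3 + 15) + 8 = 3 + 8 = 11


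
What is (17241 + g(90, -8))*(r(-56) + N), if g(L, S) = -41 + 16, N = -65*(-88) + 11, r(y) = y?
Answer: 97700800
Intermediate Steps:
N = 5731 (N = 5720 + 11 = 5731)
g(L, S) = -25
(17241 + g(90, -8))*(r(-56) + N) = (17241 - 25)*(-56 + 5731) = 17216*5675 = 97700800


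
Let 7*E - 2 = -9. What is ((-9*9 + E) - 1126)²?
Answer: 1459264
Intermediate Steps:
E = -1 (E = 2/7 + (⅐)*(-9) = 2/7 - 9/7 = -1)
((-9*9 + E) - 1126)² = ((-9*9 - 1) - 1126)² = ((-81 - 1) - 1126)² = (-82 - 1126)² = (-1208)² = 1459264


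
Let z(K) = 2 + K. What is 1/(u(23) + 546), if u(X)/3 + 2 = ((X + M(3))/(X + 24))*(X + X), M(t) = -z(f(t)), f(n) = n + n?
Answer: 47/27450 ≈ 0.0017122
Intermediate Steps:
f(n) = 2*n
M(t) = -2 - 2*t (M(t) = -(2 + 2*t) = -2 - 2*t)
u(X) = -6 + 6*X*(-8 + X)/(24 + X) (u(X) = -6 + 3*(((X + (-2 - 2*3))/(X + 24))*(X + X)) = -6 + 3*(((X + (-2 - 6))/(24 + X))*(2*X)) = -6 + 3*(((X - 8)/(24 + X))*(2*X)) = -6 + 3*(((-8 + X)/(24 + X))*(2*X)) = -6 + 3*(2*X*(-8 + X)/(24 + X)) = -6 + 6*X*(-8 + X)/(24 + X))
1/(u(23) + 546) = 1/(6*(-24 + 23² - 9*23)/(24 + 23) + 546) = 1/(6*(-24 + 529 - 207)/47 + 546) = 1/(6*(1/47)*298 + 546) = 1/(1788/47 + 546) = 1/(27450/47) = 47/27450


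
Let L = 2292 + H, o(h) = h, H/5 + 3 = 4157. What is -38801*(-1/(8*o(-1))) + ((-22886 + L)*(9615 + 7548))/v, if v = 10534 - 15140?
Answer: -101441455/18424 ≈ -5505.9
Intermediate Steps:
H = 20770 (H = -15 + 5*4157 = -15 + 20785 = 20770)
v = -4606
L = 23062 (L = 2292 + 20770 = 23062)
-38801*(-1/(8*o(-1))) + ((-22886 + L)*(9615 + 7548))/v = -38801/((-1*(-8))) + ((-22886 + 23062)*(9615 + 7548))/(-4606) = -38801/8 + (176*17163)*(-1/4606) = -38801*⅛ + 3020688*(-1/4606) = -38801/8 - 1510344/2303 = -101441455/18424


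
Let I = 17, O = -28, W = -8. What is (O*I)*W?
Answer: 3808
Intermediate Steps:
(O*I)*W = -28*17*(-8) = -476*(-8) = 3808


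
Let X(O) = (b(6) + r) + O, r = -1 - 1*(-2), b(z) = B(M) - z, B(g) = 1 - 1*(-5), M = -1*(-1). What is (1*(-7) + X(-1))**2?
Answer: 49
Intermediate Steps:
M = 1
B(g) = 6 (B(g) = 1 + 5 = 6)
b(z) = 6 - z
r = 1 (r = -1 + 2 = 1)
X(O) = 1 + O (X(O) = ((6 - 1*6) + 1) + O = ((6 - 6) + 1) + O = (0 + 1) + O = 1 + O)
(1*(-7) + X(-1))**2 = (1*(-7) + (1 - 1))**2 = (-7 + 0)**2 = (-7)**2 = 49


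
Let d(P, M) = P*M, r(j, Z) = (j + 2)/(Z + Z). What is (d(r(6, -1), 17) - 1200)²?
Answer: 1607824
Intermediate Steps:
r(j, Z) = (2 + j)/(2*Z) (r(j, Z) = (2 + j)/((2*Z)) = (2 + j)*(1/(2*Z)) = (2 + j)/(2*Z))
d(P, M) = M*P
(d(r(6, -1), 17) - 1200)² = (17*((½)*(2 + 6)/(-1)) - 1200)² = (17*((½)*(-1)*8) - 1200)² = (17*(-4) - 1200)² = (-68 - 1200)² = (-1268)² = 1607824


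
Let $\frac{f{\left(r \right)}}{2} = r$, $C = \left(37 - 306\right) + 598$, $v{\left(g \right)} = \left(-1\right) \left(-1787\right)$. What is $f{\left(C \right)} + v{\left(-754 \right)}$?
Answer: $2445$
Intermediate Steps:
$v{\left(g \right)} = 1787$
$C = 329$ ($C = \left(37 - 306\right) + 598 = -269 + 598 = 329$)
$f{\left(r \right)} = 2 r$
$f{\left(C \right)} + v{\left(-754 \right)} = 2 \cdot 329 + 1787 = 658 + 1787 = 2445$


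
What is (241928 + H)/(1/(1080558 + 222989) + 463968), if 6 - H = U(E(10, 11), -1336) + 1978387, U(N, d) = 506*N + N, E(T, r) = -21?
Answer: -132333484346/35576711441 ≈ -3.7197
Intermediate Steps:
U(N, d) = 507*N
H = -1967734 (H = 6 - (507*(-21) + 1978387) = 6 - (-10647 + 1978387) = 6 - 1*1967740 = 6 - 1967740 = -1967734)
(241928 + H)/(1/(1080558 + 222989) + 463968) = (241928 - 1967734)/(1/(1080558 + 222989) + 463968) = -1725806/(1/1303547 + 463968) = -1725806/604804094497/1303547 = -1725806*1303547/604804094497 = -132333484346/35576711441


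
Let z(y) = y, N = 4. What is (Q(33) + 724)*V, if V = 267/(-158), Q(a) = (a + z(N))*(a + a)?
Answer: -422661/79 ≈ -5350.1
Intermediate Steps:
Q(a) = 2*a*(4 + a) (Q(a) = (a + 4)*(a + a) = (4 + a)*(2*a) = 2*a*(4 + a))
V = -267/158 (V = 267*(-1/158) = -267/158 ≈ -1.6899)
(Q(33) + 724)*V = (2*33*(4 + 33) + 724)*(-267/158) = (2*33*37 + 724)*(-267/158) = (2442 + 724)*(-267/158) = 3166*(-267/158) = -422661/79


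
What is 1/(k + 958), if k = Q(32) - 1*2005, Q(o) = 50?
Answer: -1/997 ≈ -0.0010030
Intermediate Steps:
k = -1955 (k = 50 - 1*2005 = 50 - 2005 = -1955)
1/(k + 958) = 1/(-1955 + 958) = 1/(-997) = -1/997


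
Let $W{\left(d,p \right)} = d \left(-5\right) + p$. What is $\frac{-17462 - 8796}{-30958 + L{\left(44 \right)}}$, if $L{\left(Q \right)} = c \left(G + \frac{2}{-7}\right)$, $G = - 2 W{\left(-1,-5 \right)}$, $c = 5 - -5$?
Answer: $\frac{91903}{108363} \approx 0.8481$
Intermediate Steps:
$W{\left(d,p \right)} = p - 5 d$ ($W{\left(d,p \right)} = - 5 d + p = p - 5 d$)
$c = 10$ ($c = 5 + 5 = 10$)
$G = 0$ ($G = - 2 \left(-5 - -5\right) = - 2 \left(-5 + 5\right) = \left(-2\right) 0 = 0$)
$L{\left(Q \right)} = - \frac{20}{7}$ ($L{\left(Q \right)} = 10 \left(0 + \frac{2}{-7}\right) = 10 \left(0 + 2 \left(- \frac{1}{7}\right)\right) = 10 \left(0 - \frac{2}{7}\right) = 10 \left(- \frac{2}{7}\right) = - \frac{20}{7}$)
$\frac{-17462 - 8796}{-30958 + L{\left(44 \right)}} = \frac{-17462 - 8796}{-30958 - \frac{20}{7}} = - \frac{26258}{- \frac{216726}{7}} = \left(-26258\right) \left(- \frac{7}{216726}\right) = \frac{91903}{108363}$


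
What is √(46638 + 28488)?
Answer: √75126 ≈ 274.09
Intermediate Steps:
√(46638 + 28488) = √75126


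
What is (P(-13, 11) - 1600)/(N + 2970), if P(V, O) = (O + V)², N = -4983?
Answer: 532/671 ≈ 0.79285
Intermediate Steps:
(P(-13, 11) - 1600)/(N + 2970) = ((11 - 13)² - 1600)/(-4983 + 2970) = ((-2)² - 1600)/(-2013) = (4 - 1600)*(-1/2013) = -1596*(-1/2013) = 532/671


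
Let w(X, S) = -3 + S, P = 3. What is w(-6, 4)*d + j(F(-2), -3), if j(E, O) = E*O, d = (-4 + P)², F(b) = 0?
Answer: 1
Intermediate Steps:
d = 1 (d = (-4 + 3)² = (-1)² = 1)
w(-6, 4)*d + j(F(-2), -3) = (-3 + 4)*1 + 0*(-3) = 1*1 + 0 = 1 + 0 = 1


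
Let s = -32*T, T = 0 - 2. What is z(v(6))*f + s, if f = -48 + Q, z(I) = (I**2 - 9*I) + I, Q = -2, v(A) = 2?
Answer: 664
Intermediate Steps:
T = -2
z(I) = I**2 - 8*I
f = -50 (f = -48 - 2 = -50)
s = 64 (s = -32*(-2) = 64)
z(v(6))*f + s = (2*(-8 + 2))*(-50) + 64 = (2*(-6))*(-50) + 64 = -12*(-50) + 64 = 600 + 64 = 664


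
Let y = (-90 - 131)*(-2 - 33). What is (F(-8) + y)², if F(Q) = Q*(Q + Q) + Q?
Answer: 61701025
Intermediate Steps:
y = 7735 (y = -221*(-35) = 7735)
F(Q) = Q + 2*Q² (F(Q) = Q*(2*Q) + Q = 2*Q² + Q = Q + 2*Q²)
(F(-8) + y)² = (-8*(1 + 2*(-8)) + 7735)² = (-8*(1 - 16) + 7735)² = (-8*(-15) + 7735)² = (120 + 7735)² = 7855² = 61701025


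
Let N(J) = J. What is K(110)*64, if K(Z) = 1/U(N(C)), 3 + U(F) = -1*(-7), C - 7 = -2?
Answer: 16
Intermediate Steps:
C = 5 (C = 7 - 2 = 5)
U(F) = 4 (U(F) = -3 - 1*(-7) = -3 + 7 = 4)
K(Z) = 1/4
K(110)*64 = (1/4)*64 = 16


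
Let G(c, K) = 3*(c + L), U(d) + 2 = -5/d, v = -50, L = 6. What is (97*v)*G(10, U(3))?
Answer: -232800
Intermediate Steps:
U(d) = -2 - 5/d
G(c, K) = 18 + 3*c (G(c, K) = 3*(c + 6) = 3*(6 + c) = 18 + 3*c)
(97*v)*G(10, U(3)) = (97*(-50))*(18 + 3*10) = -4850*(18 + 30) = -4850*48 = -232800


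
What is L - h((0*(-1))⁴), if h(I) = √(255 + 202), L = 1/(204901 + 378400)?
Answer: 1/583301 - √457 ≈ -21.378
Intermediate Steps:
L = 1/583301 ≈ 1.7144e-6
h(I) = √457
L - h((0*(-1))⁴) = 1/583301 - √457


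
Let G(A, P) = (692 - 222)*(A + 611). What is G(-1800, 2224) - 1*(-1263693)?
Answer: 704863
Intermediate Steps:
G(A, P) = 287170 + 470*A (G(A, P) = 470*(611 + A) = 287170 + 470*A)
G(-1800, 2224) - 1*(-1263693) = (287170 + 470*(-1800)) - 1*(-1263693) = (287170 - 846000) + 1263693 = -558830 + 1263693 = 704863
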